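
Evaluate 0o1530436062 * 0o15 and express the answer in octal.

0o25577207212

Multiply each base-8 digit by 13, carrying:
  2×13 = 26 → write 2 carry 3
  6×13+3 = 81 → write 1 carry 10
  0×13+10 = 10 → write 2 carry 1
  6×13+1 = 79 → write 7 carry 9
  3×13+9 = 48 → write 0 carry 6
  4×13+6 = 58 → write 2 carry 7
  0×13+7 = 7 → write 7
  3×13 = 39 → write 7 carry 4
  5×13+4 = 69 → write 5 carry 8
  1×13+8 = 21 → write 5 carry 2
  remaining carry: 2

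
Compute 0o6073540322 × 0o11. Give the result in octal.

Multiply each base-8 digit by 9, carrying:
  2×9 = 18 → write 2 carry 2
  2×9+2 = 20 → write 4 carry 2
  3×9+2 = 29 → write 5 carry 3
  0×9+3 = 3 → write 3
  4×9 = 36 → write 4 carry 4
  5×9+4 = 49 → write 1 carry 6
  3×9+6 = 33 → write 1 carry 4
  7×9+4 = 67 → write 3 carry 8
  0×9+8 = 8 → write 0 carry 1
  6×9+1 = 55 → write 7 carry 6
  remaining carry: 6

0o67031143542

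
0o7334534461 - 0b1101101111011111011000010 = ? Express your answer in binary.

0o7334534461 = 0b111011011100101011100100110001 in binary.
Subtract column by column in base 2:
  1-0 → 1
  0-1 → 1 (borrow)
  0-0-1 → 1 (borrow)
  0-0-1 → 1 (borrow)
  1-0-1 → 0
  1-0 → 1
  0-1 → 1 (borrow)
  0-1-1 → 0 (borrow)
  1-0-1 → 0
  0-1 → 1 (borrow)
  0-1-1 → 0 (borrow)
  1-1-1 → 1 (borrow)
  1-1-1 → 1 (borrow)
  1-1-1 → 1 (borrow)
  0-0-1 → 1 (borrow)
  1-1-1 → 1 (borrow)
  0-1-1 → 0 (borrow)
  1-1-1 → 1 (borrow)
  0-1-1 → 0 (borrow)
  0-0-1 → 1 (borrow)
  1-1-1 → 1 (borrow)
  1-1-1 → 1 (borrow)
  1-0-1 → 0
  0-1 → 1 (borrow)
  1-1-1 → 1 (borrow)
  1-0-1 → 0
  0-0 → 0
  1-0 → 1
  1-0 → 1
  1-0 → 1

0b111001101110101111101001101111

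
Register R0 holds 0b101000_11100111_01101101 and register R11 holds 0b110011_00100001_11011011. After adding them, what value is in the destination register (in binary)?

0b10111000000100101001000

Add column by column in base 2, right to left:
  1+1 = 0 carry 1
  0+1+1 = 0 carry 1
  1+0+1 = 0 carry 1
  1+1+1 = 1 carry 1
  0+1+1 = 0 carry 1
  1+0+1 = 0 carry 1
  1+1+1 = 1 carry 1
  0+1+1 = 0 carry 1
  1+1+1 = 1 carry 1
  1+0+1 = 0 carry 1
  1+0+1 = 0 carry 1
  0+0+1 = 1
  0+0 = 0
  1+1 = 0 carry 1
  1+0+1 = 0 carry 1
  1+0+1 = 0 carry 1
  0+1+1 = 0 carry 1
  0+1+1 = 0 carry 1
  0+0+1 = 1
  1+0 = 1
  0+1 = 1
  1+1 = 0 carry 1
  final carry 1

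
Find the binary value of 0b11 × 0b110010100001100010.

0b10010111100100100110

Multiply each base-2 digit by 3, carrying:
  0×3 = 0 → write 0
  1×3 = 3 → write 1 carry 1
  0×3+1 = 1 → write 1
  0×3 = 0 → write 0
  0×3 = 0 → write 0
  1×3 = 3 → write 1 carry 1
  1×3+1 = 4 → write 0 carry 2
  0×3+2 = 2 → write 0 carry 1
  0×3+1 = 1 → write 1
  0×3 = 0 → write 0
  0×3 = 0 → write 0
  1×3 = 3 → write 1 carry 1
  0×3+1 = 1 → write 1
  1×3 = 3 → write 1 carry 1
  0×3+1 = 1 → write 1
  0×3 = 0 → write 0
  1×3 = 3 → write 1 carry 1
  1×3+1 = 4 → write 0 carry 2
  remaining carry: 10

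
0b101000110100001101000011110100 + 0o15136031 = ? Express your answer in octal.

0o5101306415

0b101000110100001101000011110100 = 0o5064150364 in octal.
Add column by column in base 8, right to left:
  4+1 = 5
  6+3 = 1 carry 1
  3+0+1 = 4
  0+6 = 6
  5+3 = 0 carry 1
  1+1+1 = 3
  4+5 = 1 carry 1
  6+1+1 = 0 carry 1
  0+0+1 = 1
  5+0 = 5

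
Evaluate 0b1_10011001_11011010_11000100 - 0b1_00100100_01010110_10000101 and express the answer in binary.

0b11101011000010000111111

Subtract column by column in base 2:
  0-1 → 1 (borrow)
  0-0-1 → 1 (borrow)
  1-1-1 → 1 (borrow)
  0-0-1 → 1 (borrow)
  0-0-1 → 1 (borrow)
  0-0-1 → 1 (borrow)
  1-0-1 → 0
  1-1 → 0
  0-0 → 0
  1-1 → 0
  0-1 → 1 (borrow)
  1-0-1 → 0
  1-1 → 0
  0-0 → 0
  1-1 → 0
  1-0 → 1
  1-0 → 1
  0-0 → 0
  0-1 → 1 (borrow)
  1-0-1 → 0
  1-0 → 1
  0-1 → 1 (borrow)
  0-0-1 → 1 (borrow)
  1-0-1 → 0
  1-1 → 0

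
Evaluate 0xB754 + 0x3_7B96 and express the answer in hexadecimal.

0x432EA

Add column by column in base 16, right to left:
  4+6 = A
  5+9 = E
  7+B = 2 carry 1
  B+7+1 = 3 carry 1
  0+3+1 = 4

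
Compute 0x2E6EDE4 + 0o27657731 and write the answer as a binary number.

0x2E6EDE4 = 0b10111001101110110111100100 in binary.
0o27657731 = 0b10111110101111111011001 in binary.
Add column by column in base 2, right to left:
  0+1 = 1
  0+0 = 0
  1+0 = 1
  0+1 = 1
  0+1 = 1
  1+0 = 1
  1+1 = 0 carry 1
  1+1+1 = 1 carry 1
  1+1+1 = 1 carry 1
  0+1+1 = 0 carry 1
  1+1+1 = 1 carry 1
  1+1+1 = 1 carry 1
  0+1+1 = 0 carry 1
  1+0+1 = 0 carry 1
  1+1+1 = 1 carry 1
  1+0+1 = 0 carry 1
  0+1+1 = 0 carry 1
  1+1+1 = 1 carry 1
  1+1+1 = 1 carry 1
  0+1+1 = 0 carry 1
  0+1+1 = 0 carry 1
  1+0+1 = 0 carry 1
  1+1+1 = 1 carry 1
  1+0+1 = 0 carry 1
  0+0+1 = 1
  1+0 = 1

0b11010001100100110110111101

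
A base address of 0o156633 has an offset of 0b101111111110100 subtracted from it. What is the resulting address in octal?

0b101111111110100 = 0o57764 in octal.
Subtract column by column in base 8:
  3-4 → 7 (borrow)
  3-6-1 → 4 (borrow)
  6-7-1 → 6 (borrow)
  6-7-1 → 6 (borrow)
  5-5-1 → 7 (borrow)
  1-0-1 → 0

0o76647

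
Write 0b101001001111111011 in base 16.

0x293fb

Group the bits into nibbles: 0010 1001 0011 1111 1011 → 293fb.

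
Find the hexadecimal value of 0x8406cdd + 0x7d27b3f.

Add column by column in base 16, right to left:
  d+f = c carry 1
  d+3+1 = 1 carry 1
  c+b+1 = 8 carry 1
  6+7+1 = e
  0+2 = 2
  4+d = 1 carry 1
  8+7+1 = 0 carry 1
  final carry 1

0x1012e81c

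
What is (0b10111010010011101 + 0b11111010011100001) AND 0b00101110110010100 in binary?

Add column by column in base 2, right to left:
  1+1 = 0 carry 1
  0+0+1 = 1
  1+0 = 1
  1+0 = 1
  1+0 = 1
  0+1 = 1
  0+1 = 1
  1+1 = 0 carry 1
  0+0+1 = 1
  0+0 = 0
  1+1 = 0 carry 1
  0+0+1 = 1
  1+1 = 0 carry 1
  1+1+1 = 1 carry 1
  1+1+1 = 1 carry 1
  0+1+1 = 0 carry 1
  1+1+1 = 1 carry 1
  final carry 1
Sum = 0b110110100101111110; now AND with 0b00101110110010100:
  110110100101111110
& 000101110110010100
= 000100100100010100

0b100100100010100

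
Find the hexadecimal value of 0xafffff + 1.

0xb00000

The trailing 5 digits are F (max in base 16), so adding 1 cascades: they roll to 0 and the next digit up increments.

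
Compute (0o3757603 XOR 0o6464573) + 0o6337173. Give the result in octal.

0o13672563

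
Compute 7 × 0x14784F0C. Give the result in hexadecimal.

Multiply each base-16 digit by 7, carrying:
  C×7 = 84 → write 4 carry 5
  0×7+5 = 5 → write 5
  F×7 = 105 → write 9 carry 6
  4×7+6 = 34 → write 2 carry 2
  8×7+2 = 58 → write A carry 3
  7×7+3 = 52 → write 4 carry 3
  4×7+3 = 31 → write F carry 1
  1×7+1 = 8 → write 8

0x8F4A2954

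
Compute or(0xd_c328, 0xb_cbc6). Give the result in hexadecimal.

OR each hex digit independently (no carries):
  d|b=f, c|c=c, 3|b=b, 2|c=e, 8|6=e

0xfcbee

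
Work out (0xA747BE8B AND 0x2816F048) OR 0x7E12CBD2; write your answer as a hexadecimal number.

0x7E16FBDA

0xA747BE8B AND 0x2816F048 = 0x2006B008.
Then OR with 0x7E12CBD2.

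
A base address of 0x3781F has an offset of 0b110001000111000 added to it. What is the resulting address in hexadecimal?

0x3DA57

0b110001000111000 = 0x6238 in hexadecimal.
Add column by column in base 16, right to left:
  F+8 = 7 carry 1
  1+3+1 = 5
  8+2 = A
  7+6 = D
  3+0 = 3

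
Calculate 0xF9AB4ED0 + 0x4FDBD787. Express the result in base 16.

0x149872657

Add column by column in base 16, right to left:
  0+7 = 7
  D+8 = 5 carry 1
  E+7+1 = 6 carry 1
  4+D+1 = 2 carry 1
  B+B+1 = 7 carry 1
  A+D+1 = 8 carry 1
  9+F+1 = 9 carry 1
  F+4+1 = 4 carry 1
  final carry 1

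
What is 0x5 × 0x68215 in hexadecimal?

0x208A69

Multiply each base-16 digit by 5, carrying:
  5×5 = 25 → write 9 carry 1
  1×5+1 = 6 → write 6
  2×5 = 10 → write A
  8×5 = 40 → write 8 carry 2
  6×5+2 = 32 → write 0 carry 2
  remaining carry: 2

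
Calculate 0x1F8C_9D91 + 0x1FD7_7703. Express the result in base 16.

Add column by column in base 16, right to left:
  1+3 = 4
  9+0 = 9
  D+7 = 4 carry 1
  9+7+1 = 1 carry 1
  C+7+1 = 4 carry 1
  8+D+1 = 6 carry 1
  F+F+1 = F carry 1
  1+1+1 = 3

0x3F641494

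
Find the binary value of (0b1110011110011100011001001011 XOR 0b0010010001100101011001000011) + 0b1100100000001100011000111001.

0b11000110000000101011001000001

First 0b1110011110011100011001001011 XOR 0b0010010001100101011001000011 = 0b1100001111111001000000001000.
Add column by column in base 2, right to left:
  0+1 = 1
  0+0 = 0
  0+0 = 0
  1+1 = 0 carry 1
  0+1+1 = 0 carry 1
  0+1+1 = 0 carry 1
  0+0+1 = 1
  0+0 = 0
  0+0 = 0
  0+1 = 1
  0+1 = 1
  0+0 = 0
  1+0 = 1
  0+0 = 0
  0+1 = 1
  1+1 = 0 carry 1
  1+0+1 = 0 carry 1
  1+0+1 = 0 carry 1
  1+0+1 = 0 carry 1
  1+0+1 = 0 carry 1
  1+0+1 = 0 carry 1
  1+0+1 = 0 carry 1
  0+0+1 = 1
  0+1 = 1
  0+0 = 0
  0+0 = 0
  1+1 = 0 carry 1
  1+1+1 = 1 carry 1
  final carry 1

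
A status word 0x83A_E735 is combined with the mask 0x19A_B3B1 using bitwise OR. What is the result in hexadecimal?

OR each hex digit independently (no carries):
  8|1=9, 3|9=B, A|A=A, E|B=F, 7|3=7, 3|B=B, 5|1=5

0x9BAF7B5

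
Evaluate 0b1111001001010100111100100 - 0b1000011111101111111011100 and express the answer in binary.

0b110101001100101000001000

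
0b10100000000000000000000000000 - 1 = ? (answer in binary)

0b10011111111111111111111111111

The trailing 26 digits are 0, so subtracting 1 borrows through: they become 1 and the next digit up decrements.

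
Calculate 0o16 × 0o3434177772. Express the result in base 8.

Multiply each base-8 digit by 14, carrying:
  2×14 = 28 → write 4 carry 3
  7×14+3 = 101 → write 5 carry 12
  7×14+12 = 110 → write 6 carry 13
  7×14+13 = 111 → write 7 carry 13
  7×14+13 = 111 → write 7 carry 13
  1×14+13 = 27 → write 3 carry 3
  4×14+3 = 59 → write 3 carry 7
  3×14+7 = 49 → write 1 carry 6
  4×14+6 = 62 → write 6 carry 7
  3×14+7 = 49 → write 1 carry 6
  remaining carry: 6

0o61613377654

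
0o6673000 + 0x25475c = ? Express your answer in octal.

0o20136534

0x25475c = 0o11243534 in octal.
Add column by column in base 8, right to left:
  0+4 = 4
  0+3 = 3
  0+5 = 5
  3+3 = 6
  7+4 = 3 carry 1
  6+2+1 = 1 carry 1
  6+1+1 = 0 carry 1
  0+1+1 = 2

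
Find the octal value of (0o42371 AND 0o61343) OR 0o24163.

0o64363

0o42371 AND 0o61343 = 0o40341.
Then OR with 0o24163.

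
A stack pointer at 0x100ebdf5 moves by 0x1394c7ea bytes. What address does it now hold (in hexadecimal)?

Add column by column in base 16, right to left:
  5+a = f
  f+e = d carry 1
  d+7+1 = 5 carry 1
  b+c+1 = 8 carry 1
  e+4+1 = 3 carry 1
  0+9+1 = a
  0+3 = 3
  1+1 = 2

0x23a385df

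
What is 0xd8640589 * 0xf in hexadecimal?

0xcaddc5307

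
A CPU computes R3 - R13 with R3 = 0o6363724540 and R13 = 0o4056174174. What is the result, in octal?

0o2305530344

Subtract column by column in base 8:
  0-4 → 4 (borrow)
  4-7-1 → 4 (borrow)
  5-1-1 → 3
  4-4 → 0
  2-7 → 3 (borrow)
  7-1-1 → 5
  3-6 → 5 (borrow)
  6-5-1 → 0
  3-0 → 3
  6-4 → 2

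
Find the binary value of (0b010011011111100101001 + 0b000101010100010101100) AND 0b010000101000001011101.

0b10000100000001010101

Add column by column in base 2, right to left:
  1+0 = 1
  0+0 = 0
  0+1 = 1
  1+1 = 0 carry 1
  0+0+1 = 1
  1+1 = 0 carry 1
  0+0+1 = 1
  0+1 = 1
  1+0 = 1
  1+0 = 1
  1+0 = 1
  1+1 = 0 carry 1
  1+0+1 = 0 carry 1
  1+1+1 = 1 carry 1
  0+0+1 = 1
  1+1 = 0 carry 1
  1+0+1 = 0 carry 1
  0+1+1 = 0 carry 1
  0+0+1 = 1
  1+0 = 1
Sum = 0b11000110011111010101; now AND with 0b010000101000001011101:
  011000110011111010101
& 010000101000001011101
= 010000100000001010101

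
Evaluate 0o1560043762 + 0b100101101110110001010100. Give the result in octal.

0b100101101110110001010100 = 0o45566124 in octal.
Add column by column in base 8, right to left:
  2+4 = 6
  6+2 = 0 carry 1
  7+1+1 = 1 carry 1
  3+6+1 = 2 carry 1
  4+6+1 = 3 carry 1
  0+5+1 = 6
  0+5 = 5
  6+4 = 2 carry 1
  5+0+1 = 6
  1+0 = 1

0o1625632106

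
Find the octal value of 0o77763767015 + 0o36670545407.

0o136654534424

Add column by column in base 8, right to left:
  5+7 = 4 carry 1
  1+0+1 = 2
  0+4 = 4
  7+5 = 4 carry 1
  6+4+1 = 3 carry 1
  7+5+1 = 5 carry 1
  3+0+1 = 4
  6+7 = 5 carry 1
  7+6+1 = 6 carry 1
  7+6+1 = 6 carry 1
  7+3+1 = 3 carry 1
  final carry 1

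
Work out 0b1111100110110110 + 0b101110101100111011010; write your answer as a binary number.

Add column by column in base 2, right to left:
  0+0 = 0
  1+1 = 0 carry 1
  1+0+1 = 0 carry 1
  0+1+1 = 0 carry 1
  1+1+1 = 1 carry 1
  1+0+1 = 0 carry 1
  0+1+1 = 0 carry 1
  1+1+1 = 1 carry 1
  1+1+1 = 1 carry 1
  0+0+1 = 1
  0+0 = 0
  1+1 = 0 carry 1
  1+1+1 = 1 carry 1
  1+0+1 = 0 carry 1
  1+1+1 = 1 carry 1
  1+0+1 = 0 carry 1
  0+1+1 = 0 carry 1
  0+1+1 = 0 carry 1
  0+1+1 = 0 carry 1
  0+0+1 = 1
  0+1 = 1

0b110000101001110010000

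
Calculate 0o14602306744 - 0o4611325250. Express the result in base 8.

0o7770761474

Subtract column by column in base 8:
  4-0 → 4
  4-5 → 7 (borrow)
  7-2-1 → 4
  6-5 → 1
  0-2 → 6 (borrow)
  3-3-1 → 7 (borrow)
  2-1-1 → 0
  0-1 → 7 (borrow)
  6-6-1 → 7 (borrow)
  4-4-1 → 7 (borrow)
  1-0-1 → 0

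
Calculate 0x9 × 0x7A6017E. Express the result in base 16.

0x44D60D6E

Multiply each base-16 digit by 9, carrying:
  E×9 = 126 → write E carry 7
  7×9+7 = 70 → write 6 carry 4
  1×9+4 = 13 → write D
  0×9 = 0 → write 0
  6×9 = 54 → write 6 carry 3
  A×9+3 = 93 → write D carry 5
  7×9+5 = 68 → write 4 carry 4
  remaining carry: 4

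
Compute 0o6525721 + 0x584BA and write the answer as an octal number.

0x584BA = 0o1302272 in octal.
Add column by column in base 8, right to left:
  1+2 = 3
  2+7 = 1 carry 1
  7+2+1 = 2 carry 1
  5+2+1 = 0 carry 1
  2+0+1 = 3
  5+3 = 0 carry 1
  6+1+1 = 0 carry 1
  final carry 1

0o10030213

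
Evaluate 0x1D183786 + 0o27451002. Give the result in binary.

0x1D183786 = 0b11101000110000011011110000110 in binary.
0o27451002 = 0b10111100101001000000010 in binary.
Add column by column in base 2, right to left:
  0+0 = 0
  1+1 = 0 carry 1
  1+0+1 = 0 carry 1
  0+0+1 = 1
  0+0 = 0
  0+0 = 0
  0+0 = 0
  1+0 = 1
  1+0 = 1
  1+1 = 0 carry 1
  1+0+1 = 0 carry 1
  0+0+1 = 1
  1+1 = 0 carry 1
  1+0+1 = 0 carry 1
  0+1+1 = 0 carry 1
  0+0+1 = 1
  0+0 = 0
  0+1 = 1
  0+1 = 1
  1+1 = 0 carry 1
  1+1+1 = 1 carry 1
  0+0+1 = 1
  0+1 = 1
  0+0 = 0
  1+0 = 1
  0+0 = 0
  1+0 = 1
  1+0 = 1
  1+0 = 1

0b11101011101101000100110001000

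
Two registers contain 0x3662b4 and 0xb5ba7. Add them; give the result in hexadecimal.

0x41be5b

Add column by column in base 16, right to left:
  4+7 = b
  b+a = 5 carry 1
  2+b+1 = e
  6+5 = b
  6+b = 1 carry 1
  3+0+1 = 4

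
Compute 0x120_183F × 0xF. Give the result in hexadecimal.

0x10E16BB1

Multiply each base-16 digit by 15, carrying:
  F×15 = 225 → write 1 carry 14
  3×15+14 = 59 → write B carry 3
  8×15+3 = 123 → write B carry 7
  1×15+7 = 22 → write 6 carry 1
  0×15+1 = 1 → write 1
  2×15 = 30 → write E carry 1
  1×15+1 = 16 → write 0 carry 1
  remaining carry: 1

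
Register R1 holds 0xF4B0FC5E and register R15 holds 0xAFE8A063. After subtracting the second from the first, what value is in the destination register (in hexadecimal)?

0x44C85BFB

Subtract column by column in base 16:
  E-3 → B
  5-6 → F (borrow)
  C-0-1 → B
  F-A → 5
  0-8 → 8 (borrow)
  B-E-1 → C (borrow)
  4-F-1 → 4 (borrow)
  F-A-1 → 4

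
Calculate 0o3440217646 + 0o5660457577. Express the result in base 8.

0o11320677445

Add column by column in base 8, right to left:
  6+7 = 5 carry 1
  4+7+1 = 4 carry 1
  6+5+1 = 4 carry 1
  7+7+1 = 7 carry 1
  1+5+1 = 7
  2+4 = 6
  0+0 = 0
  4+6 = 2 carry 1
  4+6+1 = 3 carry 1
  3+5+1 = 1 carry 1
  final carry 1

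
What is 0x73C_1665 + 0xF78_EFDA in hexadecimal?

Add column by column in base 16, right to left:
  5+A = F
  6+D = 3 carry 1
  6+F+1 = 6 carry 1
  1+E+1 = 0 carry 1
  C+8+1 = 5 carry 1
  3+7+1 = B
  7+F = 6 carry 1
  final carry 1

0x16B5063F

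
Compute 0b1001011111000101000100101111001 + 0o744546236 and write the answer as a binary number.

0b1010011011101010101011000010111

0o744546236 = 0b111100100101100110010011110 in binary.
Add column by column in base 2, right to left:
  1+0 = 1
  0+1 = 1
  0+1 = 1
  1+1 = 0 carry 1
  1+1+1 = 1 carry 1
  1+0+1 = 0 carry 1
  1+0+1 = 0 carry 1
  0+1+1 = 0 carry 1
  1+0+1 = 0 carry 1
  0+0+1 = 1
  0+1 = 1
  1+1 = 0 carry 1
  0+0+1 = 1
  0+0 = 0
  0+1 = 1
  1+1 = 0 carry 1
  0+0+1 = 1
  1+1 = 0 carry 1
  0+0+1 = 1
  0+0 = 0
  0+1 = 1
  1+0 = 1
  1+0 = 1
  1+1 = 0 carry 1
  1+1+1 = 1 carry 1
  1+1+1 = 1 carry 1
  0+1+1 = 0 carry 1
  1+0+1 = 0 carry 1
  0+0+1 = 1
  0+0 = 0
  1+0 = 1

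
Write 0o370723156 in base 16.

0x3e3a66e

Each octal digit is 3 bits: 3=011 7=111 0=000 7=111 2=010 3=011 1=001 5=101 6=110.
Group the bits into nibbles: 0011 1110 0011 1010 0110 0110 1110 → 3e3a66e.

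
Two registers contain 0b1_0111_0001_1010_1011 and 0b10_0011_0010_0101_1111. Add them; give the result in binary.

Add column by column in base 2, right to left:
  1+1 = 0 carry 1
  1+1+1 = 1 carry 1
  0+1+1 = 0 carry 1
  1+1+1 = 1 carry 1
  0+1+1 = 0 carry 1
  1+0+1 = 0 carry 1
  0+1+1 = 0 carry 1
  1+0+1 = 0 carry 1
  1+0+1 = 0 carry 1
  0+1+1 = 0 carry 1
  0+0+1 = 1
  0+0 = 0
  1+1 = 0 carry 1
  1+1+1 = 1 carry 1
  1+0+1 = 0 carry 1
  0+0+1 = 1
  1+0 = 1
  0+1 = 1

0b111010010000001010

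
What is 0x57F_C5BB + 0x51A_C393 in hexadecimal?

0xA9A894E

Add column by column in base 16, right to left:
  B+3 = E
  B+9 = 4 carry 1
  5+3+1 = 9
  C+C = 8 carry 1
  F+A+1 = A carry 1
  7+1+1 = 9
  5+5 = A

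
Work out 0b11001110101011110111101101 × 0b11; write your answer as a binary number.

Multiply each base-2 digit by 3, carrying:
  1×3 = 3 → write 1 carry 1
  0×3+1 = 1 → write 1
  1×3 = 3 → write 1 carry 1
  1×3+1 = 4 → write 0 carry 2
  0×3+2 = 2 → write 0 carry 1
  1×3+1 = 4 → write 0 carry 2
  1×3+2 = 5 → write 1 carry 2
  1×3+2 = 5 → write 1 carry 2
  1×3+2 = 5 → write 1 carry 2
  0×3+2 = 2 → write 0 carry 1
  1×3+1 = 4 → write 0 carry 2
  1×3+2 = 5 → write 1 carry 2
  1×3+2 = 5 → write 1 carry 2
  1×3+2 = 5 → write 1 carry 2
  0×3+2 = 2 → write 0 carry 1
  1×3+1 = 4 → write 0 carry 2
  0×3+2 = 2 → write 0 carry 1
  1×3+1 = 4 → write 0 carry 2
  0×3+2 = 2 → write 0 carry 1
  1×3+1 = 4 → write 0 carry 2
  1×3+2 = 5 → write 1 carry 2
  1×3+2 = 5 → write 1 carry 2
  0×3+2 = 2 → write 0 carry 1
  0×3+1 = 1 → write 1
  1×3 = 3 → write 1 carry 1
  1×3+1 = 4 → write 0 carry 2
  remaining carry: 10

0b1001101100000011100111000111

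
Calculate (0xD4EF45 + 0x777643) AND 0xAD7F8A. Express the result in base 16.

0xC6588

Add column by column in base 16, right to left:
  5+3 = 8
  4+4 = 8
  F+6 = 5 carry 1
  E+7+1 = 6 carry 1
  4+7+1 = C
  D+7 = 4 carry 1
  final carry 1
Sum = 0x14C6588; now AND with 0xAD7F8A:
  1&0=0, 4&A=0, C&D=C, 6&7=6, 5&F=5, 8&8=8, 8&A=8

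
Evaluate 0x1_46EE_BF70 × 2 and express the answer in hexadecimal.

0x28DDD7EE0

Multiply each base-16 digit by 2, carrying:
  0×2 = 0 → write 0
  7×2 = 14 → write E
  F×2 = 30 → write E carry 1
  B×2+1 = 23 → write 7 carry 1
  E×2+1 = 29 → write D carry 1
  E×2+1 = 29 → write D carry 1
  6×2+1 = 13 → write D
  4×2 = 8 → write 8
  1×2 = 2 → write 2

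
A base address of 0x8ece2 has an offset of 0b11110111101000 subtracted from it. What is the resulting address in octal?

0o2127372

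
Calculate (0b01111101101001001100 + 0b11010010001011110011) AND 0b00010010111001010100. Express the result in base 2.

0b10110000010100

Add column by column in base 2, right to left:
  0+1 = 1
  0+1 = 1
  1+0 = 1
  1+0 = 1
  0+1 = 1
  0+1 = 1
  1+1 = 0 carry 1
  0+1+1 = 0 carry 1
  0+0+1 = 1
  1+1 = 0 carry 1
  0+0+1 = 1
  1+0 = 1
  1+0 = 1
  0+1 = 1
  1+0 = 1
  1+0 = 1
  1+1 = 0 carry 1
  1+0+1 = 0 carry 1
  1+1+1 = 1 carry 1
  0+1+1 = 0 carry 1
  final carry 1
Sum = 0b101001111110100111111; now AND with 0b00010010111001010100:
  101001111110100111111
& 000010010111001010100
= 000000010110000010100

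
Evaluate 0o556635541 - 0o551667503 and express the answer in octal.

Subtract column by column in base 8:
  1-3 → 6 (borrow)
  4-0-1 → 3
  5-5 → 0
  5-7 → 6 (borrow)
  3-6-1 → 4 (borrow)
  6-6-1 → 7 (borrow)
  6-1-1 → 4
  5-5 → 0
  5-5 → 0

0o4746036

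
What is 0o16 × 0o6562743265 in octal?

0o136111156746

Multiply each base-8 digit by 14, carrying:
  5×14 = 70 → write 6 carry 8
  6×14+8 = 92 → write 4 carry 11
  2×14+11 = 39 → write 7 carry 4
  3×14+4 = 46 → write 6 carry 5
  4×14+5 = 61 → write 5 carry 7
  7×14+7 = 105 → write 1 carry 13
  2×14+13 = 41 → write 1 carry 5
  6×14+5 = 89 → write 1 carry 11
  5×14+11 = 81 → write 1 carry 10
  6×14+10 = 94 → write 6 carry 11
  remaining carry: 13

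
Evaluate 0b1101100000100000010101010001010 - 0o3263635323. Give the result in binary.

0b1010001010000001110111110110111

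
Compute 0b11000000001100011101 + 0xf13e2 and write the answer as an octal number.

0o6613377

0b11000000001100011101 = 0o3001435 in octal.
0xf13e2 = 0o3611742 in octal.
Add column by column in base 8, right to left:
  5+2 = 7
  3+4 = 7
  4+7 = 3 carry 1
  1+1+1 = 3
  0+1 = 1
  0+6 = 6
  3+3 = 6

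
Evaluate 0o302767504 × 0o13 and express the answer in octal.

0o4140643754

Multiply each base-8 digit by 11, carrying:
  4×11 = 44 → write 4 carry 5
  0×11+5 = 5 → write 5
  5×11 = 55 → write 7 carry 6
  7×11+6 = 83 → write 3 carry 10
  6×11+10 = 76 → write 4 carry 9
  7×11+9 = 86 → write 6 carry 10
  2×11+10 = 32 → write 0 carry 4
  0×11+4 = 4 → write 4
  3×11 = 33 → write 1 carry 4
  remaining carry: 4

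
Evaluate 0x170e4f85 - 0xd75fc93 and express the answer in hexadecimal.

0x99852f2

Subtract column by column in base 16:
  5-3 → 2
  8-9 → f (borrow)
  f-c-1 → 2
  4-f → 5 (borrow)
  e-5-1 → 8
  0-7 → 9 (borrow)
  7-d-1 → 9 (borrow)
  1-0-1 → 0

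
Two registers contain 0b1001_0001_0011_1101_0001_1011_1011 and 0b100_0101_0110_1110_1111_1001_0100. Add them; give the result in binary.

0b1101011010101100000101001111

Add column by column in base 2, right to left:
  1+0 = 1
  1+0 = 1
  0+1 = 1
  1+0 = 1
  1+1 = 0 carry 1
  1+0+1 = 0 carry 1
  0+0+1 = 1
  1+1 = 0 carry 1
  1+1+1 = 1 carry 1
  0+1+1 = 0 carry 1
  0+1+1 = 0 carry 1
  0+1+1 = 0 carry 1
  1+0+1 = 0 carry 1
  0+1+1 = 0 carry 1
  1+1+1 = 1 carry 1
  1+1+1 = 1 carry 1
  1+0+1 = 0 carry 1
  1+1+1 = 1 carry 1
  0+1+1 = 0 carry 1
  0+0+1 = 1
  1+1 = 0 carry 1
  0+0+1 = 1
  0+1 = 1
  0+0 = 0
  1+0 = 1
  0+0 = 0
  0+1 = 1
  1+0 = 1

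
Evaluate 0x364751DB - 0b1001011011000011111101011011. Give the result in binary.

0x364751DB = 0b110110010001110101000111011011 in binary.
Subtract column by column in base 2:
  1-1 → 0
  1-1 → 0
  0-0 → 0
  1-1 → 0
  1-1 → 0
  0-0 → 0
  1-1 → 0
  1-0 → 1
  1-1 → 0
  0-1 → 1 (borrow)
  0-1-1 → 0 (borrow)
  0-1-1 → 0 (borrow)
  1-1-1 → 1 (borrow)
  0-1-1 → 0 (borrow)
  1-0-1 → 0
  0-0 → 0
  1-0 → 1
  1-0 → 1
  1-1 → 0
  0-1 → 1 (borrow)
  0-0-1 → 1 (borrow)
  0-1-1 → 0 (borrow)
  1-1-1 → 1 (borrow)
  0-0-1 → 1 (borrow)
  0-1-1 → 0 (borrow)
  1-0-1 → 0
  1-0 → 1
  0-1 → 1 (borrow)
  1-0-1 → 0
  1-0 → 1

0b101100110110110001001010000000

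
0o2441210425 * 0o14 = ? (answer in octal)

0o36617146374

Multiply each base-8 digit by 12, carrying:
  5×12 = 60 → write 4 carry 7
  2×12+7 = 31 → write 7 carry 3
  4×12+3 = 51 → write 3 carry 6
  0×12+6 = 6 → write 6
  1×12 = 12 → write 4 carry 1
  2×12+1 = 25 → write 1 carry 3
  1×12+3 = 15 → write 7 carry 1
  4×12+1 = 49 → write 1 carry 6
  4×12+6 = 54 → write 6 carry 6
  2×12+6 = 30 → write 6 carry 3
  remaining carry: 3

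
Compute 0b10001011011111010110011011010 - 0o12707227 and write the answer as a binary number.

0o12707227 = 0b1010111000111010010111 in binary.
Subtract column by column in base 2:
  0-1 → 1 (borrow)
  1-1-1 → 1 (borrow)
  0-1-1 → 0 (borrow)
  1-0-1 → 0
  1-1 → 0
  0-0 → 0
  1-0 → 1
  1-1 → 0
  0-0 → 0
  0-1 → 1 (borrow)
  1-1-1 → 1 (borrow)
  1-1-1 → 1 (borrow)
  0-0-1 → 1 (borrow)
  1-0-1 → 0
  0-0 → 0
  1-1 → 0
  1-1 → 0
  1-1 → 0
  1-0 → 1
  1-1 → 0
  0-0 → 0
  1-1 → 0
  1-0 → 1
  0-0 → 0
  1-0 → 1
  0-0 → 0
  0-0 → 0
  0-0 → 0
  1-0 → 1

0b10001010001000001111001000011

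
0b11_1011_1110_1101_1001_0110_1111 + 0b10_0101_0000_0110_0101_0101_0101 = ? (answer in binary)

0b110000011110011111011000100

Add column by column in base 2, right to left:
  1+1 = 0 carry 1
  1+0+1 = 0 carry 1
  1+1+1 = 1 carry 1
  1+0+1 = 0 carry 1
  0+1+1 = 0 carry 1
  1+0+1 = 0 carry 1
  1+1+1 = 1 carry 1
  0+0+1 = 1
  1+1 = 0 carry 1
  0+0+1 = 1
  0+1 = 1
  1+0 = 1
  1+0 = 1
  0+1 = 1
  1+1 = 0 carry 1
  1+0+1 = 0 carry 1
  0+0+1 = 1
  1+0 = 1
  1+0 = 1
  1+0 = 1
  1+1 = 0 carry 1
  1+0+1 = 0 carry 1
  0+1+1 = 0 carry 1
  1+0+1 = 0 carry 1
  1+0+1 = 0 carry 1
  1+1+1 = 1 carry 1
  final carry 1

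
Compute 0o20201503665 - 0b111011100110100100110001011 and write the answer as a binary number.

0b1111010100100110011111000101010

0o20201503665 = 0b10000010000001101000011110110101 in binary.
Subtract column by column in base 2:
  1-1 → 0
  0-1 → 1 (borrow)
  1-0-1 → 0
  0-1 → 1 (borrow)
  1-0-1 → 0
  1-0 → 1
  0-0 → 0
  1-1 → 0
  1-1 → 0
  1-0 → 1
  1-0 → 1
  0-1 → 1 (borrow)
  0-0-1 → 1 (borrow)
  0-0-1 → 1 (borrow)
  0-1-1 → 0 (borrow)
  1-0-1 → 0
  0-1 → 1 (borrow)
  1-1-1 → 1 (borrow)
  1-0-1 → 0
  0-0 → 0
  0-1 → 1 (borrow)
  0-1-1 → 0 (borrow)
  0-1-1 → 0 (borrow)
  0-0-1 → 1 (borrow)
  0-1-1 → 0 (borrow)
  1-1-1 → 1 (borrow)
  0-1-1 → 0 (borrow)
  0-0-1 → 1 (borrow)
  0-0-1 → 1 (borrow)
  0-0-1 → 1 (borrow)
  0-0-1 → 1 (borrow)
  1-0-1 → 0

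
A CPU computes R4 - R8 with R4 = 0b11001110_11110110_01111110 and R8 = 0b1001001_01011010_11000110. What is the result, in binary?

Subtract column by column in base 2:
  0-0 → 0
  1-1 → 0
  1-1 → 0
  1-0 → 1
  1-0 → 1
  1-0 → 1
  1-1 → 0
  0-1 → 1 (borrow)
  0-0-1 → 1 (borrow)
  1-1-1 → 1 (borrow)
  1-0-1 → 0
  0-1 → 1 (borrow)
  1-1-1 → 1 (borrow)
  1-0-1 → 0
  1-1 → 0
  1-0 → 1
  0-1 → 1 (borrow)
  1-0-1 → 0
  1-0 → 1
  1-1 → 0
  0-0 → 0
  0-0 → 0
  1-1 → 0
  1-0 → 1

0b100001011001101110111000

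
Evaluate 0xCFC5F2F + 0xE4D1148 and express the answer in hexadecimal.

0x1B497077

Add column by column in base 16, right to left:
  F+8 = 7 carry 1
  2+4+1 = 7
  F+1 = 0 carry 1
  5+1+1 = 7
  C+D = 9 carry 1
  F+4+1 = 4 carry 1
  C+E+1 = B carry 1
  final carry 1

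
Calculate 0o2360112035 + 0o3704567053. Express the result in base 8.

0o6264701110

Add column by column in base 8, right to left:
  5+3 = 0 carry 1
  3+5+1 = 1 carry 1
  0+0+1 = 1
  2+7 = 1 carry 1
  1+6+1 = 0 carry 1
  1+5+1 = 7
  0+4 = 4
  6+0 = 6
  3+7 = 2 carry 1
  2+3+1 = 6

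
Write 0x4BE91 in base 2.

Expand each hex digit to 4 bits: 4=0100 B=1011 E=1110 9=1001 1=0001.

0b1001011111010010001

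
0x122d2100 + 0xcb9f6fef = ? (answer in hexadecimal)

0xddcc90ef

Add column by column in base 16, right to left:
  0+f = f
  0+e = e
  1+f = 0 carry 1
  2+6+1 = 9
  d+f = c carry 1
  2+9+1 = c
  2+b = d
  1+c = d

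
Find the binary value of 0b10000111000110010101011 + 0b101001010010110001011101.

Add column by column in base 2, right to left:
  1+1 = 0 carry 1
  1+0+1 = 0 carry 1
  0+1+1 = 0 carry 1
  1+1+1 = 1 carry 1
  0+1+1 = 0 carry 1
  1+0+1 = 0 carry 1
  0+1+1 = 0 carry 1
  1+0+1 = 0 carry 1
  0+0+1 = 1
  0+0 = 0
  1+1 = 0 carry 1
  1+1+1 = 1 carry 1
  0+0+1 = 1
  0+1 = 1
  0+0 = 0
  1+0 = 1
  1+1 = 0 carry 1
  1+0+1 = 0 carry 1
  0+1+1 = 0 carry 1
  0+0+1 = 1
  0+0 = 0
  0+1 = 1
  1+0 = 1
  0+1 = 1

0b111010001011100100001000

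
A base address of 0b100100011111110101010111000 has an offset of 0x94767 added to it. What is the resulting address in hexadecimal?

0x499321f

0b100100011111110101010111000 = 0x48feab8 in hexadecimal.
Add column by column in base 16, right to left:
  8+7 = f
  b+6 = 1 carry 1
  a+7+1 = 2 carry 1
  e+4+1 = 3 carry 1
  f+9+1 = 9 carry 1
  8+0+1 = 9
  4+0 = 4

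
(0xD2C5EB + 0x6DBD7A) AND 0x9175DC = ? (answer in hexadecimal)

0x144

Add column by column in base 16, right to left:
  B+A = 5 carry 1
  E+7+1 = 6 carry 1
  5+D+1 = 3 carry 1
  C+B+1 = 8 carry 1
  2+D+1 = 0 carry 1
  D+6+1 = 4 carry 1
  final carry 1
Sum = 0x1408365; now AND with 0x9175DC:
  1&0=0, 4&9=0, 0&1=0, 8&7=0, 3&5=1, 6&D=4, 5&C=4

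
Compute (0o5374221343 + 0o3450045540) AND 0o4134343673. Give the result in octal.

Add column by column in base 8, right to left:
  3+0 = 3
  4+4 = 0 carry 1
  3+5+1 = 1 carry 1
  1+5+1 = 7
  2+4 = 6
  2+0 = 2
  4+0 = 4
  7+5 = 4 carry 1
  3+4+1 = 0 carry 1
  5+3+1 = 1 carry 1
  final carry 1
Sum = 0o11044267103; now AND with 0o4134343673:
  1&0=0, 1&4=0, 0&1=0, 4&3=0, 4&4=4, 2&3=2, 6&4=4, 7&3=3, 1&6=0, 0&7=0, 3&3=3

0o4243003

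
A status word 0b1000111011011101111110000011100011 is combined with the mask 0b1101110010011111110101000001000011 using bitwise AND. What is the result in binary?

AND bit by bit (1 only where both bits are 1):
  1000111011011101111110000011100011
& 1101110010011111110101000001000011
= 1000110010011101110100000001000011

0b1000110010011101110100000001000011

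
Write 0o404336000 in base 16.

0x411bc00

Each octal digit is 3 bits: 4=100 0=000 4=100 3=011 3=011 6=110 0=000 0=000 0=000.
Group the bits into nibbles: 0100 0001 0001 1011 1100 0000 0000 → 411bc00.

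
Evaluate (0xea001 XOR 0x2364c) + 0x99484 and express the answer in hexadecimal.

0x162ad1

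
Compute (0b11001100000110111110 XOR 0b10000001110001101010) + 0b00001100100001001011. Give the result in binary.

0b1011010011000011111

First 0b11001100000110111110 XOR 0b10000001110001101010 = 0b01001101110111010100.
Add column by column in base 2, right to left:
  0+1 = 1
  0+1 = 1
  1+0 = 1
  0+1 = 1
  1+0 = 1
  0+0 = 0
  1+1 = 0 carry 1
  1+0+1 = 0 carry 1
  1+0+1 = 0 carry 1
  0+0+1 = 1
  1+0 = 1
  1+1 = 0 carry 1
  1+0+1 = 0 carry 1
  0+0+1 = 1
  1+1 = 0 carry 1
  1+1+1 = 1 carry 1
  0+0+1 = 1
  0+0 = 0
  1+0 = 1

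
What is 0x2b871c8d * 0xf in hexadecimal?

0x28ceaac43

Multiply each base-16 digit by 15, carrying:
  d×15 = 195 → write 3 carry 12
  8×15+12 = 132 → write 4 carry 8
  c×15+8 = 188 → write c carry 11
  1×15+11 = 26 → write a carry 1
  7×15+1 = 106 → write a carry 6
  8×15+6 = 126 → write e carry 7
  b×15+7 = 172 → write c carry 10
  2×15+10 = 40 → write 8 carry 2
  remaining carry: 2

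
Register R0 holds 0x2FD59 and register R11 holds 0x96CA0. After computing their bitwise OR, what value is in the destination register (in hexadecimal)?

OR each hex digit independently (no carries):
  2|9=B, F|6=F, D|C=D, 5|A=F, 9|0=9

0xBFDF9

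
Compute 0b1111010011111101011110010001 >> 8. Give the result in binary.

0b11110100111111010111

Right shift by 8: drop the 8 least-significant bits.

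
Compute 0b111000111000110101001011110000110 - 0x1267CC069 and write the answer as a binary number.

0b10100000100111011101011100011101

0x1267CC069 = 0b100100110011111001100000001101001 in binary.
Subtract column by column in base 2:
  0-1 → 1 (borrow)
  1-0-1 → 0
  1-0 → 1
  0-1 → 1 (borrow)
  0-0-1 → 1 (borrow)
  0-1-1 → 0 (borrow)
  0-1-1 → 0 (borrow)
  1-0-1 → 0
  1-0 → 1
  1-0 → 1
  1-0 → 1
  0-0 → 0
  1-0 → 1
  0-0 → 0
  0-1 → 1 (borrow)
  1-1-1 → 1 (borrow)
  0-0-1 → 1 (borrow)
  1-0-1 → 0
  0-1 → 1 (borrow)
  1-1-1 → 1 (borrow)
  1-1-1 → 1 (borrow)
  0-1-1 → 0 (borrow)
  0-1-1 → 0 (borrow)
  0-0-1 → 1 (borrow)
  1-0-1 → 0
  1-1 → 0
  1-1 → 0
  0-0 → 0
  0-0 → 0
  0-1 → 1 (borrow)
  1-0-1 → 0
  1-0 → 1
  1-1 → 0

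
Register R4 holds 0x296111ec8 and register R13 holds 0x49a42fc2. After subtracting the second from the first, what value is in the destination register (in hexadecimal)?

0x24c6cef06

Subtract column by column in base 16:
  8-2 → 6
  c-c → 0
  e-f → f (borrow)
  1-2-1 → e (borrow)
  1-4-1 → c (borrow)
  1-a-1 → 6 (borrow)
  6-9-1 → c (borrow)
  9-4-1 → 4
  2-0 → 2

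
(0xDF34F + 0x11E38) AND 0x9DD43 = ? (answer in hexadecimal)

0x91103

Add column by column in base 16, right to left:
  F+8 = 7 carry 1
  4+3+1 = 8
  3+E = 1 carry 1
  F+1+1 = 1 carry 1
  D+1+1 = F
Sum = 0xF1187; now AND with 0x9DD43:
  F&9=9, 1&D=1, 1&D=1, 8&4=0, 7&3=3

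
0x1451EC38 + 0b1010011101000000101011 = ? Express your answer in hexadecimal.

0x147BBC63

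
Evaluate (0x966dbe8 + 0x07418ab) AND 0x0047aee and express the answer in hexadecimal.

0x7082

Add column by column in base 16, right to left:
  8+b = 3 carry 1
  e+a+1 = 9 carry 1
  b+8+1 = 4 carry 1
  d+1+1 = f
  6+4 = a
  6+7 = d
  9+0 = 9
Sum = 0x9daf493; now AND with 0x0047aee:
  9&0=0, d&0=0, a&4=0, f&7=7, 4&a=0, 9&e=8, 3&e=2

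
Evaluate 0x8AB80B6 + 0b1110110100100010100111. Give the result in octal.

0o1071544535

0x8AB80B6 = 0o1052700266 in octal.
0b1110110100100010100111 = 0o16644247 in octal.
Add column by column in base 8, right to left:
  6+7 = 5 carry 1
  6+4+1 = 3 carry 1
  2+2+1 = 5
  0+4 = 4
  0+4 = 4
  7+6 = 5 carry 1
  2+6+1 = 1 carry 1
  5+1+1 = 7
  0+0 = 0
  1+0 = 1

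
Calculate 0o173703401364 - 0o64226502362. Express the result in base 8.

Subtract column by column in base 8:
  4-2 → 2
  6-6 → 0
  3-3 → 0
  1-2 → 7 (borrow)
  0-0-1 → 7 (borrow)
  4-5-1 → 6 (borrow)
  3-6-1 → 4 (borrow)
  0-2-1 → 5 (borrow)
  7-2-1 → 4
  3-4 → 7 (borrow)
  7-6-1 → 0
  1-0 → 1

0o107454677002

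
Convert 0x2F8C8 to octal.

Expand each hex digit to 4 bits: 2=0010 F=1111 8=1000 C=1100 8=1000.
Group the bits in threes: 101 111 100 011 001 000 → 574310.

0o574310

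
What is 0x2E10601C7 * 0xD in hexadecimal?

Multiply each base-16 digit by 13, carrying:
  7×13 = 91 → write B carry 5
  C×13+5 = 161 → write 1 carry 10
  1×13+10 = 23 → write 7 carry 1
  0×13+1 = 1 → write 1
  6×13 = 78 → write E carry 4
  0×13+4 = 4 → write 4
  1×13 = 13 → write D
  E×13 = 182 → write 6 carry 11
  2×13+11 = 37 → write 5 carry 2
  remaining carry: 2

0x256D4E171B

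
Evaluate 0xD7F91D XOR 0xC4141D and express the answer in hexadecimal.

XOR each hex digit independently (no carries):
  D^C=1, 7^4=3, F^1=E, 9^4=D, 1^1=0, D^D=0

0x13ED00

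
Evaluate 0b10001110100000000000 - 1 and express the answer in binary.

0b10001110011111111111

The trailing 11 digits are 0, so subtracting 1 borrows through: they become 1 and the next digit up decrements.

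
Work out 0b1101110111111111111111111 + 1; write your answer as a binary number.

0b1101111000000000000000000

The trailing 18 digits are 1 (max in base 2), so adding 1 cascades: they roll to 0 and the next digit up increments.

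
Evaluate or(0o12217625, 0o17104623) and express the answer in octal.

OR each oct digit independently (no carries):
  1|1=1, 2|7=7, 2|1=3, 1|0=1, 7|4=7, 6|6=6, 2|2=2, 5|3=7

0o17317627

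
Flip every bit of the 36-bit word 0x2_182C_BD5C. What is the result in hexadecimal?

Each hex digit d becomes F−d:
  2→D, 1→E, 8→7, 2→D, C→3, B→4, D→2, 5→A, C→3

0xDE7D342A3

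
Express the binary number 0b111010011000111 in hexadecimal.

Group the bits into nibbles: 0111 0100 1100 0111 → 74c7.

0x74c7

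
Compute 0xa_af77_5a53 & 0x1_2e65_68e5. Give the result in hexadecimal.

0x02e654841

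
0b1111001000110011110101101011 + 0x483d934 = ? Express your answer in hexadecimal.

0b1111001000110011110101101011 = 0xf233d6b in hexadecimal.
Add column by column in base 16, right to left:
  b+4 = f
  6+3 = 9
  d+9 = 6 carry 1
  3+d+1 = 1 carry 1
  3+3+1 = 7
  2+8 = a
  f+4 = 3 carry 1
  final carry 1

0x13a7169f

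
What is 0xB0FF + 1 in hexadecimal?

0xB100

The trailing 2 digits are F (max in base 16), so adding 1 cascades: they roll to 0 and the next digit up increments.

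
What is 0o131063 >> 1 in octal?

1 bits is not a whole number of base-8 digits; in binary: 1011001000110011 >> 1 = 101100100011001.

0o54431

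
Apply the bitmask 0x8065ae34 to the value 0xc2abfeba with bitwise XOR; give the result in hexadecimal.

0x42ce508e

XOR each hex digit independently (no carries):
  c^8=4, 2^0=2, a^6=c, b^5=e, f^a=5, e^e=0, b^3=8, a^4=e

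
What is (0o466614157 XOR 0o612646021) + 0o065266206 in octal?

0o361340404

First 0o466614157 XOR 0o612646021 = 0o274052176.
Add column by column in base 8, right to left:
  6+6 = 4 carry 1
  7+0+1 = 0 carry 1
  1+2+1 = 4
  2+6 = 0 carry 1
  5+6+1 = 4 carry 1
  0+2+1 = 3
  4+5 = 1 carry 1
  7+6+1 = 6 carry 1
  2+0+1 = 3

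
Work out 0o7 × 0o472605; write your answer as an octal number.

0o4233243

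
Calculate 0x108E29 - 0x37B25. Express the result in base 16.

0xD1304

Subtract column by column in base 16:
  9-5 → 4
  2-2 → 0
  E-B → 3
  8-7 → 1
  0-3 → D (borrow)
  1-0-1 → 0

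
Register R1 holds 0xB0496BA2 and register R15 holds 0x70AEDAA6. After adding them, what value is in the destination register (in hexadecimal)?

0x120F84648

Add column by column in base 16, right to left:
  2+6 = 8
  A+A = 4 carry 1
  B+A+1 = 6 carry 1
  6+D+1 = 4 carry 1
  9+E+1 = 8 carry 1
  4+A+1 = F
  0+0 = 0
  B+7 = 2 carry 1
  final carry 1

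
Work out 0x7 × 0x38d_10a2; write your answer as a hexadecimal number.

Multiply each base-16 digit by 7, carrying:
  2×7 = 14 → write e
  a×7 = 70 → write 6 carry 4
  0×7+4 = 4 → write 4
  1×7 = 7 → write 7
  d×7 = 91 → write b carry 5
  8×7+5 = 61 → write d carry 3
  3×7+3 = 24 → write 8 carry 1
  remaining carry: 1

0x18db746e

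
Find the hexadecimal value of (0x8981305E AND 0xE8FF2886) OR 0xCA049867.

0x8981305E AND 0xE8FF2886 = 0x88812006.
Then OR with 0xCA049867.

0xCA85B867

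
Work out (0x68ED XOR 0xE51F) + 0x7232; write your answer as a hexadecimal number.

First 0x68ED XOR 0xE51F = 0x8DF2.
Add column by column in base 16, right to left:
  2+2 = 4
  F+3 = 2 carry 1
  D+2+1 = 0 carry 1
  8+7+1 = 0 carry 1
  final carry 1

0x10024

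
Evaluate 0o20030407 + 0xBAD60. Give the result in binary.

0b10010111101111001100111

0o20030407 = 0b10000000011000100000111 in binary.
0xBAD60 = 0b10111010110101100000 in binary.
Add column by column in base 2, right to left:
  1+0 = 1
  1+0 = 1
  1+0 = 1
  0+0 = 0
  0+0 = 0
  0+1 = 1
  0+1 = 1
  0+0 = 0
  1+1 = 0 carry 1
  0+0+1 = 1
  0+1 = 1
  0+1 = 1
  1+0 = 1
  1+1 = 0 carry 1
  0+0+1 = 1
  0+1 = 1
  0+1 = 1
  0+1 = 1
  0+0 = 0
  0+1 = 1
  0+0 = 0
  0+0 = 0
  1+0 = 1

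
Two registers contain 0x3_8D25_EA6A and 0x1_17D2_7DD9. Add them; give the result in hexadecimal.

0x4A4F86843

Add column by column in base 16, right to left:
  A+9 = 3 carry 1
  6+D+1 = 4 carry 1
  A+D+1 = 8 carry 1
  E+7+1 = 6 carry 1
  5+2+1 = 8
  2+D = F
  D+7 = 4 carry 1
  8+1+1 = A
  3+1 = 4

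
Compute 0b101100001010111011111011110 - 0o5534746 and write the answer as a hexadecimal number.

0x56ebdf8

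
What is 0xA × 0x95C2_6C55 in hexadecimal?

Multiply each base-16 digit by 10, carrying:
  5×10 = 50 → write 2 carry 3
  5×10+3 = 53 → write 5 carry 3
  C×10+3 = 123 → write B carry 7
  6×10+7 = 67 → write 3 carry 4
  2×10+4 = 24 → write 8 carry 1
  C×10+1 = 121 → write 9 carry 7
  5×10+7 = 57 → write 9 carry 3
  9×10+3 = 93 → write D carry 5
  remaining carry: 5

0x5D9983B52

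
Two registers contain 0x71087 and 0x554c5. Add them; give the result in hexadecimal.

0xc654c

Add column by column in base 16, right to left:
  7+5 = c
  8+c = 4 carry 1
  0+4+1 = 5
  1+5 = 6
  7+5 = c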